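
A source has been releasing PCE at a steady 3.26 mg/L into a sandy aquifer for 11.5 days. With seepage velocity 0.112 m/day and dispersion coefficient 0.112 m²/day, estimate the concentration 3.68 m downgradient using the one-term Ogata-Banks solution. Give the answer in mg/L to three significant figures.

0.222 mg/L

For a continuous step input, C/C₀ ≈ ½·erfc((x−vt)/(2√(Dt))).
vt = 0.112 × 11.5 = 1.288 m and 2√(Dt) = 2√(0.112 × 11.5) = 2.270 m.
Argument (x−vt)/(2√(Dt)) = (3.68 − 1.288)/2.270 = 1.054; ½·erfc(1.054) = 0.06804.
C = 3.26 × 0.06804 = 0.222 mg/L.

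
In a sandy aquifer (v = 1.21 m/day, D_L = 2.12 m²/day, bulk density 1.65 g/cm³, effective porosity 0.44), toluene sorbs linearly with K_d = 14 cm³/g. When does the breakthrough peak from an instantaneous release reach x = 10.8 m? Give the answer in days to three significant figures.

Retardation factor R = 1 + ρ_b·K_d/n = 1 + 1.65 × 14/0.44 = 53.50.
Sorption retards both mechanisms: v_R = v/R = 0.02262 m/day, D_R = D/R = 0.03963 m²/day.
Peak time from v_R²t² + 2D_R t − x² = 0: t = (√(D_R² + v_R²x²) − D_R)/v_R².
√(D_R² + v_R²x²) = √(0.03963² + 0.02262² × 10.8²) = 0.2475; v_R² = 0.0005117.
t = (0.2475 − 0.03963)/0.0005117 = 406 days.

406 days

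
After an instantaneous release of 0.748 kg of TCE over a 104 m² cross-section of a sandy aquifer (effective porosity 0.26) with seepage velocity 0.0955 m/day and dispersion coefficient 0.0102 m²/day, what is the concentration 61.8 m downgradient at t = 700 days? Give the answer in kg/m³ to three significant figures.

For an instantaneous plane source, C(x,t) = M/(n_e·A·√(4πDt)) · exp(−(x−vt)²/(4Dt)), with n_e·A the pore (flow) area.
Plume center vt = 0.0955 × 700 = 66.85 m, so the well at 61.8 m is 5.05 m upgradient of the peak.
√(4πDt) = 9.472 m, giving peak height M/(n_e·A·√(4πDt)) = 0.748/(0.26 × 104 × 9.472) = 0.002920 kg/m³.
(x−vt)²/(4Dt) = (-5.05)²/(4 × 0.0102 × 700) = 0.8929; exp(−0.8929) = 0.4095.
C = 0.002920 × 0.4095 = 0.00120 kg/m³.

0.00120 kg/m³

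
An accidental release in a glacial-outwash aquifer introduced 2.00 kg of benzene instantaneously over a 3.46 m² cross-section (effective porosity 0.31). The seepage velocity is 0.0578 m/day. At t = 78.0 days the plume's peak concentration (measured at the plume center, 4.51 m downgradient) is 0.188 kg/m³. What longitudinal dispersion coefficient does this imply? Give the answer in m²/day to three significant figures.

At the plume center C_max = M/(n_e·A·√(4πDt)), so D = M²/(4πt·(n_e·A·C_max)²).
n_e·A·C_max = 0.31 × 3.46 × 0.188 = 0.2016 kg/m.
D = 2.00²/(4π × 78.0 × 0.2016²) = 0.100 m²/day.

0.100 m²/day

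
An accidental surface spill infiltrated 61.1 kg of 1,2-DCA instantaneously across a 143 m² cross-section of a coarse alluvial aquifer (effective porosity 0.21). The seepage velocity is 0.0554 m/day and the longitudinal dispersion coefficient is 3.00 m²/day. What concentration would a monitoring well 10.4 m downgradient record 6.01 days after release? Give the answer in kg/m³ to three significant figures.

0.0332 kg/m³

For an instantaneous plane source, C(x,t) = M/(n_e·A·√(4πDt)) · exp(−(x−vt)²/(4Dt)), with n_e·A the pore (flow) area.
Plume center vt = 0.0554 × 6.01 = 0.332954 m, so the well at 10.4 m is 10.067046 m downgradient of the peak.
√(4πDt) = 15.05 m, giving peak height M/(n_e·A·√(4πDt)) = 61.1/(0.21 × 143 × 15.05) = 0.1352 kg/m³.
(x−vt)²/(4Dt) = (10.067046)²/(4 × 3.00 × 6.01) = 1.405; exp(−1.405) = 0.2454.
C = 0.1352 × 0.2454 = 0.0332 kg/m³.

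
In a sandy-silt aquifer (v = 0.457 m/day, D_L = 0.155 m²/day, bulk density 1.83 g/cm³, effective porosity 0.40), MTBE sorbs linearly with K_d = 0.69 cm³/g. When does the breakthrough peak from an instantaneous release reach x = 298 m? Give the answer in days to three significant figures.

Retardation factor R = 1 + ρ_b·K_d/n = 1 + 1.83 × 0.69/0.40 = 4.157.
Sorption retards both mechanisms: v_R = v/R = 0.1099 m/day, D_R = D/R = 0.03729 m²/day.
Peak time from v_R²t² + 2D_R t − x² = 0: t = (√(D_R² + v_R²x²) − D_R)/v_R².
√(D_R² + v_R²x²) = √(0.03729² + 0.1099² × 298²) = 32.75; v_R² = 0.01208.
t = (32.75 − 0.03729)/0.01208 = 2710 days.

2710 days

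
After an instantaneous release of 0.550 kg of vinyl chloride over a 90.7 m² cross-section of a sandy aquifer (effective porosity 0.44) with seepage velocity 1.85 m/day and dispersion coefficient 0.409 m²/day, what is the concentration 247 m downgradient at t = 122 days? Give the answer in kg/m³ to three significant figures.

For an instantaneous plane source, C(x,t) = M/(n_e·A·√(4πDt)) · exp(−(x−vt)²/(4Dt)), with n_e·A the pore (flow) area.
Plume center vt = 1.85 × 122 = 225.7 m, so the well at 247 m is 21.3 m downgradient of the peak.
√(4πDt) = 25.04 m, giving peak height M/(n_e·A·√(4πDt)) = 0.550/(0.44 × 90.7 × 25.04) = 0.0005504 kg/m³.
(x−vt)²/(4Dt) = (21.3)²/(4 × 0.409 × 122) = 2.273; exp(−2.273) = 0.1030.
C = 0.0005504 × 0.1030 = 5.67e-05 kg/m³.

5.67e-05 kg/m³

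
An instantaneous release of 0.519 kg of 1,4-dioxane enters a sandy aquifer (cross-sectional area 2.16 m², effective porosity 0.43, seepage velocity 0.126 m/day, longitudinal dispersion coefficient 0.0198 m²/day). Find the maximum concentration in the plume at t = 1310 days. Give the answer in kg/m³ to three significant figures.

0.0310 kg/m³

The peak of an instantaneous 1D plume sits at x = vt; there the Gaussian factor is 1 and C_max = M/(n_e·A·√(4πDt)), where n_e·A is the pore area the mass is dissolved in.
√(4πDt) = √(4π × 0.0198 × 1310) = 18.05 m, so C_max = 0.519/(0.43 × 2.16 × 18.05) = 0.0310 kg/m³.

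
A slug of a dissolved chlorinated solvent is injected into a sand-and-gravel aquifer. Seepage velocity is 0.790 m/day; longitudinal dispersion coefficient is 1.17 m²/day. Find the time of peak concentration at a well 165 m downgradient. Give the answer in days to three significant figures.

For the 1D instantaneous-source solution, setting ∂C/∂t = 0 at fixed x gives v²t² + 2Dt − x² = 0, so t = (√(D² + v²x²) − D)/v².
√(D² + v²x²) = √(1.17² + 0.790² × 165²) = 130.4; v² = 0.6241.
t = (130.4 − 1.17)/0.6241 = 207 days (vs. the pure-advection estimate x/v = 209 d).

207 days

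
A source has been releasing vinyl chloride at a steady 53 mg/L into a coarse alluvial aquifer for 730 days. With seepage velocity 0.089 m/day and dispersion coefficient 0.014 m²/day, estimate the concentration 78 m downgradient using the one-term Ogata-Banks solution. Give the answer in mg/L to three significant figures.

For a continuous step input, C/C₀ ≈ ½·erfc((x−vt)/(2√(Dt))).
vt = 0.089 × 730 = 64.97 m and 2√(Dt) = 2√(0.014 × 730) = 6.394 m.
Argument (x−vt)/(2√(Dt)) = (78 − 64.97)/6.394 = 2.038; ½·erfc(2.038) = 0.001975.
C = 53 × 0.001975 = 0.105 mg/L.

0.105 mg/L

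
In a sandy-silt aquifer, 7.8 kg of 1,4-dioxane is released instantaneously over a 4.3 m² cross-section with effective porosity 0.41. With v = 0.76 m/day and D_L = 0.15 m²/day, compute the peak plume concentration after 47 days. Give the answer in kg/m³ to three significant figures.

The peak of an instantaneous 1D plume sits at x = vt; there the Gaussian factor is 1 and C_max = M/(n_e·A·√(4πDt)), where n_e·A is the pore area the mass is dissolved in.
√(4πDt) = √(4π × 0.15 × 47) = 9.412 m, so C_max = 7.8/(0.41 × 4.3 × 9.412) = 0.470 kg/m³.

0.470 kg/m³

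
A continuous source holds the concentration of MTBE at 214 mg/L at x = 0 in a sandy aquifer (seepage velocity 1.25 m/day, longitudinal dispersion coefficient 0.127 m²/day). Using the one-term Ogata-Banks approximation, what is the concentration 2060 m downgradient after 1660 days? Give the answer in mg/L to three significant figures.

164 mg/L

For a continuous step input, C/C₀ ≈ ½·erfc((x−vt)/(2√(Dt))).
vt = 1.25 × 1660 = 2075 m and 2√(Dt) = 2√(0.127 × 1660) = 29.04 m.
Argument (x−vt)/(2√(Dt)) = (2060 − 2075)/29.04 = -0.5165; ½·erfc(-0.5165) = 0.7674.
C = 214 × 0.7674 = 164 mg/L.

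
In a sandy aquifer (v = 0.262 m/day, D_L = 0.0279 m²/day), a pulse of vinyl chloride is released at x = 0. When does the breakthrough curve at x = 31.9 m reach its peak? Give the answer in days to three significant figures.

For the 1D instantaneous-source solution, setting ∂C/∂t = 0 at fixed x gives v²t² + 2Dt − x² = 0, so t = (√(D² + v²x²) − D)/v².
√(D² + v²x²) = √(0.0279² + 0.262² × 31.9²) = 8.358; v² = 0.068644.
t = (8.358 − 0.0279)/0.068644 = 121 days (vs. the pure-advection estimate x/v = 122 d).

121 days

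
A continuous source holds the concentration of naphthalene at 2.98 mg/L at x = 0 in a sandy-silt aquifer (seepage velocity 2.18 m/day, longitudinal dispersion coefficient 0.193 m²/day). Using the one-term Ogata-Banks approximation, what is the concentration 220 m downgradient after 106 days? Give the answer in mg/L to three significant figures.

For a continuous step input, C/C₀ ≈ ½·erfc((x−vt)/(2√(Dt))).
vt = 2.18 × 106 = 231.08 m and 2√(Dt) = 2√(0.193 × 106) = 9.046 m.
Argument (x−vt)/(2√(Dt)) = (220 − 231.08)/9.046 = -1.225; ½·erfc(-1.225) = 0.9584.
C = 2.98 × 0.9584 = 2.86 mg/L.

2.86 mg/L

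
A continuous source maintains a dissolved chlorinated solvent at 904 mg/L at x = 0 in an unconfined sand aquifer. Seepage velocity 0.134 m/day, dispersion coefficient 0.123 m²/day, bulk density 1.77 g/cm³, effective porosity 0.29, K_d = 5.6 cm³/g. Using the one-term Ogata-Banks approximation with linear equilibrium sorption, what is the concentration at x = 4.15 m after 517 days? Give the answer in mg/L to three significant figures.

Retardation factor R = 1 + ρ_b·K_d/n = 1 + 1.77 × 5.6/0.29 = 35.18.
Sorption retards both mechanisms: v_R = v/R = 0.003809 m/day, D_R = D/R = 0.003496 m²/day.
v_R·t = 0.003809 × 517 = 1.969253 m; 2√(D_R t) = 2.689 m; argument = (4.15 − 1.969253)/2.689 = 0.8110.
C = C₀ × ½·erfc(0.8110) = 904 × 0.1257 = 114 mg/L.

114 mg/L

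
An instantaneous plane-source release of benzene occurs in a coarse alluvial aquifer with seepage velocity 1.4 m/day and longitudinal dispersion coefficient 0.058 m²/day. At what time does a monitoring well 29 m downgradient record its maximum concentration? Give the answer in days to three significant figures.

For the 1D instantaneous-source solution, setting ∂C/∂t = 0 at fixed x gives v²t² + 2Dt − x² = 0, so t = (√(D² + v²x²) − D)/v².
√(D² + v²x²) = √(0.058² + 1.4² × 29²) = 40.60; v² = 1.96.
t = (40.60 − 0.058)/1.96 = 20.7 days (vs. the pure-advection estimate x/v = 20.7 d).

20.7 days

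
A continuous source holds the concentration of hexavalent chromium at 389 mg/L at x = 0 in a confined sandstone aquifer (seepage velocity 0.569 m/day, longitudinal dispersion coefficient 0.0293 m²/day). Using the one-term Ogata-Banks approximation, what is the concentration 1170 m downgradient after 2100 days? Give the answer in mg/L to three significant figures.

384 mg/L

For a continuous step input, C/C₀ ≈ ½·erfc((x−vt)/(2√(Dt))).
vt = 0.569 × 2100 = 1194.9 m and 2√(Dt) = 2√(0.0293 × 2100) = 15.69 m.
Argument (x−vt)/(2√(Dt)) = (1170 − 1194.9)/15.69 = -1.587; ½·erfc(-1.587) = 0.9876.
C = 389 × 0.9876 = 384 mg/L.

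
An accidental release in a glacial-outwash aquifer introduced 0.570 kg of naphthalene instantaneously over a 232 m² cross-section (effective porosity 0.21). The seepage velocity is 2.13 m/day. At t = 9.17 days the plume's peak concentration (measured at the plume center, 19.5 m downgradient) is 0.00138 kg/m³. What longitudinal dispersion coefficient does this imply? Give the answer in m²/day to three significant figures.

0.624 m²/day

At the plume center C_max = M/(n_e·A·√(4πDt)), so D = M²/(4πt·(n_e·A·C_max)²).
n_e·A·C_max = 0.21 × 232 × 0.00138 = 0.06723 kg/m.
D = 0.570²/(4π × 9.17 × 0.06723²) = 0.624 m²/day.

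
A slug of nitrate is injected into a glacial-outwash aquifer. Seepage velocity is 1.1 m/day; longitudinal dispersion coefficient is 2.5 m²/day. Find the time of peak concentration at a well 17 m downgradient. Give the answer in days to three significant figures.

For the 1D instantaneous-source solution, setting ∂C/∂t = 0 at fixed x gives v²t² + 2Dt − x² = 0, so t = (√(D² + v²x²) − D)/v².
√(D² + v²x²) = √(2.5² + 1.1² × 17²) = 18.87; v² = 1.21.
t = (18.87 − 2.5)/1.21 = 13.5 days (vs. the pure-advection estimate x/v = 15.5 d).

13.5 days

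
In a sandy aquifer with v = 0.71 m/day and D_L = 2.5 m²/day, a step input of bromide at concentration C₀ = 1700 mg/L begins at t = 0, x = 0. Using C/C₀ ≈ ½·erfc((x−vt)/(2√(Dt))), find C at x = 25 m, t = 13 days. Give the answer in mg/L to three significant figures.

42.9 mg/L

For a continuous step input, C/C₀ ≈ ½·erfc((x−vt)/(2√(Dt))).
vt = 0.71 × 13 = 9.23 m and 2√(Dt) = 2√(2.5 × 13) = 11.40 m.
Argument (x−vt)/(2√(Dt)) = (25 − 9.23)/11.40 = 1.383; ½·erfc(1.383) = 0.02524.
C = 1700 × 0.02524 = 42.9 mg/L.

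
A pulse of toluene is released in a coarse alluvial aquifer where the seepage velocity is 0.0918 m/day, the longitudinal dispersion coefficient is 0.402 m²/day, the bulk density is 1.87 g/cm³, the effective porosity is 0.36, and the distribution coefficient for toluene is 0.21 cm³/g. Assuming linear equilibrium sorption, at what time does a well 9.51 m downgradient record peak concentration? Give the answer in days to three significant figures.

Retardation factor R = 1 + ρ_b·K_d/n = 1 + 1.87 × 0.21/0.36 = 2.091.
Sorption retards both mechanisms: v_R = v/R = 0.04390 m/day, D_R = D/R = 0.1923 m²/day.
Peak time from v_R²t² + 2D_R t − x² = 0: t = (√(D_R² + v_R²x²) − D_R)/v_R².
√(D_R² + v_R²x²) = √(0.1923² + 0.04390² × 9.51²) = 0.4596; v_R² = 0.001927.
t = (0.4596 − 0.1923)/0.001927 = 139 days.

139 days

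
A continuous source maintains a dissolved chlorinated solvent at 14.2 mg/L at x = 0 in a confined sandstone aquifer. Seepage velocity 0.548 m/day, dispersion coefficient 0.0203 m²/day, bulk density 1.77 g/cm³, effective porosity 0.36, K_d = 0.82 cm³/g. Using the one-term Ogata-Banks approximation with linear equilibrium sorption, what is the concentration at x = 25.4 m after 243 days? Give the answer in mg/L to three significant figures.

Retardation factor R = 1 + ρ_b·K_d/n = 1 + 1.77 × 0.82/0.36 = 5.032.
Sorption retards both mechanisms: v_R = v/R = 0.1089 m/day, D_R = D/R = 0.004034 m²/day.
v_R·t = 0.1089 × 243 = 26.4627 m; 2√(D_R t) = 1.980 m; argument = (25.4 − 26.4627)/1.980 = -0.5367.
C = C₀ × ½·erfc(-0.5367) = 14.2 × 0.7761 = 11.0 mg/L.

11.0 mg/L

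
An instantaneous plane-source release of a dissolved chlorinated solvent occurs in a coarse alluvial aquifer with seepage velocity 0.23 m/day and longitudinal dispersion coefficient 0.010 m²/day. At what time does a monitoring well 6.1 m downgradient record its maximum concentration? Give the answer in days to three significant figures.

26.3 days

For the 1D instantaneous-source solution, setting ∂C/∂t = 0 at fixed x gives v²t² + 2Dt − x² = 0, so t = (√(D² + v²x²) − D)/v².
√(D² + v²x²) = √(0.010² + 0.23² × 6.1²) = 1.403; v² = 0.0529.
t = (1.403 − 0.010)/0.0529 = 26.3 days (vs. the pure-advection estimate x/v = 26.5 d).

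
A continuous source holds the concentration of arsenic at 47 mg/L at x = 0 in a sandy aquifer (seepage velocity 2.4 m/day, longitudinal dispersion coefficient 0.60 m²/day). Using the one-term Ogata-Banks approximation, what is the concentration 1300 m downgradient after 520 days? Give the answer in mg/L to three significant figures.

For a continuous step input, C/C₀ ≈ ½·erfc((x−vt)/(2√(Dt))).
vt = 2.4 × 520 = 1248 m and 2√(Dt) = 2√(0.60 × 520) = 35.33 m.
Argument (x−vt)/(2√(Dt)) = (1300 − 1248)/35.33 = 1.472; ½·erfc(1.472) = 0.01868.
C = 47 × 0.01868 = 0.878 mg/L.

0.878 mg/L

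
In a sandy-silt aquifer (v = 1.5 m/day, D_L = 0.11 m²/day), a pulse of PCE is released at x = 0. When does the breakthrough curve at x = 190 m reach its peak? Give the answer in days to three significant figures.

127 days

For the 1D instantaneous-source solution, setting ∂C/∂t = 0 at fixed x gives v²t² + 2Dt − x² = 0, so t = (√(D² + v²x²) − D)/v².
√(D² + v²x²) = √(0.11² + 1.5² × 190²) = 285.0; v² = 2.25.
t = (285.0 − 0.11)/2.25 = 127 days (vs. the pure-advection estimate x/v = 127 d).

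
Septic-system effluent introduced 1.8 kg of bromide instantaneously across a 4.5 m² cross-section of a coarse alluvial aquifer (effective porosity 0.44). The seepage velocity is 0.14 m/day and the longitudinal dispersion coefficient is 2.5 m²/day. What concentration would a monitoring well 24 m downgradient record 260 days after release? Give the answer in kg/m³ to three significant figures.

For an instantaneous plane source, C(x,t) = M/(n_e·A·√(4πDt)) · exp(−(x−vt)²/(4Dt)), with n_e·A the pore (flow) area.
Plume center vt = 0.14 × 260 = 36.4 m, so the well at 24 m is 12.4 m upgradient of the peak.
√(4πDt) = 90.38 m, giving peak height M/(n_e·A·√(4πDt)) = 1.8/(0.44 × 4.5 × 90.38) = 0.01006 kg/m³.
(x−vt)²/(4Dt) = (-12.4)²/(4 × 2.5 × 260) = 0.05914; exp(−0.05914) = 0.9426.
C = 0.01006 × 0.9426 = 0.00948 kg/m³.

0.00948 kg/m³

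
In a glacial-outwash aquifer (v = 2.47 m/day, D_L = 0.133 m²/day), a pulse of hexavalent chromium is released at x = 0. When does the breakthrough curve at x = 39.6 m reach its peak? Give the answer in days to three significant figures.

16.0 days

For the 1D instantaneous-source solution, setting ∂C/∂t = 0 at fixed x gives v²t² + 2Dt − x² = 0, so t = (√(D² + v²x²) − D)/v².
√(D² + v²x²) = √(0.133² + 2.47² × 39.6²) = 97.81; v² = 6.1009.
t = (97.81 − 0.133)/6.1009 = 16.0 days (vs. the pure-advection estimate x/v = 16.0 d).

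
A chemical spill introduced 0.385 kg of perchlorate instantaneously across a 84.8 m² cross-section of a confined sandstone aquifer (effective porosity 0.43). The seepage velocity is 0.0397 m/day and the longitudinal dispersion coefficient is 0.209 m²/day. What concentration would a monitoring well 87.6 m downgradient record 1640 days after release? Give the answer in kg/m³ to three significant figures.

0.000111 kg/m³

For an instantaneous plane source, C(x,t) = M/(n_e·A·√(4πDt)) · exp(−(x−vt)²/(4Dt)), with n_e·A the pore (flow) area.
Plume center vt = 0.0397 × 1640 = 65.108 m, so the well at 87.6 m is 22.492 m downgradient of the peak.
√(4πDt) = 65.63 m, giving peak height M/(n_e·A·√(4πDt)) = 0.385/(0.43 × 84.8 × 65.63) = 0.0001609 kg/m³.
(x−vt)²/(4Dt) = (22.492)²/(4 × 0.209 × 1640) = 0.3690; exp(−0.3690) = 0.6914.
C = 0.0001609 × 0.6914 = 0.000111 kg/m³.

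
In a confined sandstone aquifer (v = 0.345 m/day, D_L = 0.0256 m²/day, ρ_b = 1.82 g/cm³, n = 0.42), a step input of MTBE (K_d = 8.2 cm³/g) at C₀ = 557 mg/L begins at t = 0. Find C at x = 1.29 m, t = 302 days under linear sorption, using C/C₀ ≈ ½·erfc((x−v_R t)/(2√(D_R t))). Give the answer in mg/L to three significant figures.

Retardation factor R = 1 + ρ_b·K_d/n = 1 + 1.82 × 8.2/0.42 = 36.53.
Sorption retards both mechanisms: v_R = v/R = 0.009444 m/day, D_R = D/R = 0.0007008 m²/day.
v_R·t = 0.009444 × 302 = 2.852088 m; 2√(D_R t) = 0.9201 m; argument = (1.29 − 2.852088)/0.9201 = -1.698.
C = C₀ × ½·erfc(-1.698) = 557 × 0.9918 = 552 mg/L.

552 mg/L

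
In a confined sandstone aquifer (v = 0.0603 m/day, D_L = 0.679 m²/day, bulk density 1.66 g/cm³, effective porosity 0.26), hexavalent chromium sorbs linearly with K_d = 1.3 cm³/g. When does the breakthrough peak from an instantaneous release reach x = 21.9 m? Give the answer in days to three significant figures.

2060 days

Retardation factor R = 1 + ρ_b·K_d/n = 1 + 1.66 × 1.3/0.26 = 9.300.
Sorption retards both mechanisms: v_R = v/R = 0.006484 m/day, D_R = D/R = 0.07301 m²/day.
Peak time from v_R²t² + 2D_R t − x² = 0: t = (√(D_R² + v_R²x²) − D_R)/v_R².
√(D_R² + v_R²x²) = √(0.07301² + 0.006484² × 21.9²) = 0.1597; v_R² = 4.204e-05.
t = (0.1597 − 0.07301)/4.204e-05 = 2060 days.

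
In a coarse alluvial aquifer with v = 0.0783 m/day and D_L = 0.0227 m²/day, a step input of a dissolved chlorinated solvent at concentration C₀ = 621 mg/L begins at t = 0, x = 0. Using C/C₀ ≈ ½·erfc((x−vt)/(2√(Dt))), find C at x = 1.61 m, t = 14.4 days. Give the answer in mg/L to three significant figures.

171 mg/L

For a continuous step input, C/C₀ ≈ ½·erfc((x−vt)/(2√(Dt))).
vt = 0.0783 × 14.4 = 1.12752 m and 2√(Dt) = 2√(0.0227 × 14.4) = 1.143 m.
Argument (x−vt)/(2√(Dt)) = (1.61 − 1.12752)/1.143 = 0.4221; ½·erfc(0.4221) = 0.2753.
C = 621 × 0.2753 = 171 mg/L.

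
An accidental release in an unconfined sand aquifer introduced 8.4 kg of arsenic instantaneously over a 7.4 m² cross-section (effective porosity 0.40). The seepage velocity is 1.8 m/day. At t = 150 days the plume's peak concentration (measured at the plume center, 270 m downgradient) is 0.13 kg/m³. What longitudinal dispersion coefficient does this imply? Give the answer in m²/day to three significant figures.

0.253 m²/day

At the plume center C_max = M/(n_e·A·√(4πDt)), so D = M²/(4πt·(n_e·A·C_max)²).
n_e·A·C_max = 0.40 × 7.4 × 0.13 = 0.3848 kg/m.
D = 8.4²/(4π × 150 × 0.3848²) = 0.253 m²/day.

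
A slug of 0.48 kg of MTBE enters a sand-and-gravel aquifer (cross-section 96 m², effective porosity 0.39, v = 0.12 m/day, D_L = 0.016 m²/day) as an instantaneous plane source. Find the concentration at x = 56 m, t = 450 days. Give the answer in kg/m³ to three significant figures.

For an instantaneous plane source, C(x,t) = M/(n_e·A·√(4πDt)) · exp(−(x−vt)²/(4Dt)), with n_e·A the pore (flow) area.
Plume center vt = 0.12 × 450 = 54 m, so the well at 56 m is 2 m downgradient of the peak.
√(4πDt) = 9.512 m, giving peak height M/(n_e·A·√(4πDt)) = 0.48/(0.39 × 96 × 9.512) = 0.001348 kg/m³.
(x−vt)²/(4Dt) = (2)²/(4 × 0.016 × 450) = 0.1389; exp(−0.1389) = 0.8703.
C = 0.001348 × 0.8703 = 0.00117 kg/m³.

0.00117 kg/m³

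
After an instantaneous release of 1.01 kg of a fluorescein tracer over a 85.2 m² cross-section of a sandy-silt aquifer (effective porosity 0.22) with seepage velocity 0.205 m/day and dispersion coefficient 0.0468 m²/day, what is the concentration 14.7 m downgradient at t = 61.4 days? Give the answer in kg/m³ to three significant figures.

For an instantaneous plane source, C(x,t) = M/(n_e·A·√(4πDt)) · exp(−(x−vt)²/(4Dt)), with n_e·A the pore (flow) area.
Plume center vt = 0.205 × 61.4 = 12.587 m, so the well at 14.7 m is 2.113 m downgradient of the peak.
√(4πDt) = 6.009 m, giving peak height M/(n_e·A·√(4πDt)) = 1.01/(0.22 × 85.2 × 6.009) = 0.008967 kg/m³.
(x−vt)²/(4Dt) = (2.113)²/(4 × 0.0468 × 61.4) = 0.3884; exp(−0.3884) = 0.6781.
C = 0.008967 × 0.6781 = 0.00608 kg/m³.

0.00608 kg/m³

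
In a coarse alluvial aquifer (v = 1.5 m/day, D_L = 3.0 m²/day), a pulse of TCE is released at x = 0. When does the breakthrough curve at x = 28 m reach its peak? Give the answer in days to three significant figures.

17.4 days

For the 1D instantaneous-source solution, setting ∂C/∂t = 0 at fixed x gives v²t² + 2Dt − x² = 0, so t = (√(D² + v²x²) − D)/v².
√(D² + v²x²) = √(3.0² + 1.5² × 28²) = 42.11; v² = 2.25.
t = (42.11 − 3.0)/2.25 = 17.4 days (vs. the pure-advection estimate x/v = 18.7 d).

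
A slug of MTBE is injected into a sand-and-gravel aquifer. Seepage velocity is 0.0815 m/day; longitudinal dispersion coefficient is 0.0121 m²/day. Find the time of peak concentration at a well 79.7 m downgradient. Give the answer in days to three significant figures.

For the 1D instantaneous-source solution, setting ∂C/∂t = 0 at fixed x gives v²t² + 2Dt − x² = 0, so t = (√(D² + v²x²) − D)/v².
√(D² + v²x²) = √(0.0121² + 0.0815² × 79.7²) = 6.496; v² = 0.00664225.
t = (6.496 − 0.0121)/0.00664225 = 976 days (vs. the pure-advection estimate x/v = 978 d).

976 days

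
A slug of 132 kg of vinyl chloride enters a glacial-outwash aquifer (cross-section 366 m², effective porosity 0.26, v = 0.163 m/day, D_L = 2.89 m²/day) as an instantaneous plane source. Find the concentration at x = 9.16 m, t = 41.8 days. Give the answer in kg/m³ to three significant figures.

For an instantaneous plane source, C(x,t) = M/(n_e·A·√(4πDt)) · exp(−(x−vt)²/(4Dt)), with n_e·A the pore (flow) area.
Plume center vt = 0.163 × 41.8 = 6.8134 m, so the well at 9.16 m is 2.3466 m downgradient of the peak.
√(4πDt) = 38.96 m, giving peak height M/(n_e·A·√(4πDt)) = 132/(0.26 × 366 × 38.96) = 0.03560 kg/m³.
(x−vt)²/(4Dt) = (2.3466)²/(4 × 2.89 × 41.8) = 0.01140; exp(−0.01140) = 0.9887.
C = 0.03560 × 0.9887 = 0.0352 kg/m³.

0.0352 kg/m³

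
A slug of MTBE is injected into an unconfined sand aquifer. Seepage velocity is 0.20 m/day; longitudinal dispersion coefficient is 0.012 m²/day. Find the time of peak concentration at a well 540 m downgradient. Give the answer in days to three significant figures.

For the 1D instantaneous-source solution, setting ∂C/∂t = 0 at fixed x gives v²t² + 2Dt − x² = 0, so t = (√(D² + v²x²) − D)/v².
√(D² + v²x²) = √(0.012² + 0.20² × 540²) = 108.0; v² = 0.04.
t = (108.0 − 0.012)/0.04 = 2700 days (vs. the pure-advection estimate x/v = 2700 d).

2700 days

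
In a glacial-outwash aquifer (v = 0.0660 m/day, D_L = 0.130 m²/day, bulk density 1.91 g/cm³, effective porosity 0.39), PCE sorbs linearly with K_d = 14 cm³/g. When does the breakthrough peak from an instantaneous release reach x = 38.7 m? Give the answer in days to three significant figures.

38800 days

Retardation factor R = 1 + ρ_b·K_d/n = 1 + 1.91 × 14/0.39 = 69.56.
Sorption retards both mechanisms: v_R = v/R = 0.0009488 m/day, D_R = D/R = 0.001869 m²/day.
Peak time from v_R²t² + 2D_R t − x² = 0: t = (√(D_R² + v_R²x²) − D_R)/v_R².
√(D_R² + v_R²x²) = √(0.001869² + 0.0009488² × 38.7²) = 0.03677; v_R² = 9.002e-07.
t = (0.03677 − 0.001869)/9.002e-07 = 38800 days.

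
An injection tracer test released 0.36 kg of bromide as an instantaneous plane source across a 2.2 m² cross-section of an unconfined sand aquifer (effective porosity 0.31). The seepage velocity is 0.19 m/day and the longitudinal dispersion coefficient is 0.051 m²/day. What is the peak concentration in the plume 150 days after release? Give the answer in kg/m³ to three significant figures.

0.0538 kg/m³

The peak of an instantaneous 1D plume sits at x = vt; there the Gaussian factor is 1 and C_max = M/(n_e·A·√(4πDt)), where n_e·A is the pore area the mass is dissolved in.
√(4πDt) = √(4π × 0.051 × 150) = 9.805 m, so C_max = 0.36/(0.31 × 2.2 × 9.805) = 0.0538 kg/m³.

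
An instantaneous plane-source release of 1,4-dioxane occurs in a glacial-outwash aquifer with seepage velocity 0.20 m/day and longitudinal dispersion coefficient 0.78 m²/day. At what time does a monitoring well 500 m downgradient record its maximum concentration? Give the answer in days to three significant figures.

For the 1D instantaneous-source solution, setting ∂C/∂t = 0 at fixed x gives v²t² + 2Dt − x² = 0, so t = (√(D² + v²x²) − D)/v².
√(D² + v²x²) = √(0.78² + 0.20² × 500²) = 100.0; v² = 0.04.
t = (100.0 − 0.78)/0.04 = 2480 days (vs. the pure-advection estimate x/v = 2500 d).

2480 days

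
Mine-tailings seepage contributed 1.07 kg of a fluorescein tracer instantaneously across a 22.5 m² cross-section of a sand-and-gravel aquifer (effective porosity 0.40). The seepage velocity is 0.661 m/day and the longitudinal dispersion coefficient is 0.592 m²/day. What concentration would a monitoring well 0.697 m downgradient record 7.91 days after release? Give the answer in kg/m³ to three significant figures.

For an instantaneous plane source, C(x,t) = M/(n_e·A·√(4πDt)) · exp(−(x−vt)²/(4Dt)), with n_e·A the pore (flow) area.
Plume center vt = 0.661 × 7.91 = 5.22851 m, so the well at 0.697 m is 4.53151 m upgradient of the peak.
√(4πDt) = 7.671 m, giving peak height M/(n_e·A·√(4πDt)) = 1.07/(0.40 × 22.5 × 7.671) = 0.01550 kg/m³.
(x−vt)²/(4Dt) = (-4.53151)²/(4 × 0.592 × 7.91) = 1.096; exp(−1.096) = 0.3342.
C = 0.01550 × 0.3342 = 0.00518 kg/m³.

0.00518 kg/m³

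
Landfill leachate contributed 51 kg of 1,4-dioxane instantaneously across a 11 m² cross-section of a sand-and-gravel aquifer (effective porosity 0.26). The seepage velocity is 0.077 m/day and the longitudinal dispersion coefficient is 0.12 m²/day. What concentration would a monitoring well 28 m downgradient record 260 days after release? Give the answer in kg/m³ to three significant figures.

For an instantaneous plane source, C(x,t) = M/(n_e·A·√(4πDt)) · exp(−(x−vt)²/(4Dt)), with n_e·A the pore (flow) area.
Plume center vt = 0.077 × 260 = 20.02 m, so the well at 28 m is 7.98 m downgradient of the peak.
√(4πDt) = 19.80 m, giving peak height M/(n_e·A·√(4πDt)) = 51/(0.26 × 11 × 19.80) = 0.9006 kg/m³.
(x−vt)²/(4Dt) = (7.98)²/(4 × 0.12 × 260) = 0.5103; exp(−0.5103) = 0.6003.
C = 0.9006 × 0.6003 = 0.541 kg/m³.

0.541 kg/m³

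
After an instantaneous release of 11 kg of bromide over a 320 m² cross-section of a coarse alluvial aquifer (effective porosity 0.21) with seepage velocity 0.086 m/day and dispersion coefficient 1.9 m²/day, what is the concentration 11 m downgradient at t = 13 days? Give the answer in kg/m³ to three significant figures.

For an instantaneous plane source, C(x,t) = M/(n_e·A·√(4πDt)) · exp(−(x−vt)²/(4Dt)), with n_e·A the pore (flow) area.
Plume center vt = 0.086 × 13 = 1.118 m, so the well at 11 m is 9.882 m downgradient of the peak.
√(4πDt) = 17.62 m, giving peak height M/(n_e·A·√(4πDt)) = 11/(0.21 × 320 × 17.62) = 0.009290 kg/m³.
(x−vt)²/(4Dt) = (9.882)²/(4 × 1.9 × 13) = 0.9884; exp(−0.9884) = 0.3722.
C = 0.009290 × 0.3722 = 0.00346 kg/m³.

0.00346 kg/m³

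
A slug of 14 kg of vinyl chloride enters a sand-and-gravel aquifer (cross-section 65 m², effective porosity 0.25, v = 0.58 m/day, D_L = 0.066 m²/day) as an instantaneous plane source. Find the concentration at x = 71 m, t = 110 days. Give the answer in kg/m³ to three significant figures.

0.0151 kg/m³

For an instantaneous plane source, C(x,t) = M/(n_e·A·√(4πDt)) · exp(−(x−vt)²/(4Dt)), with n_e·A the pore (flow) area.
Plume center vt = 0.58 × 110 = 63.8 m, so the well at 71 m is 7.2 m downgradient of the peak.
√(4πDt) = 9.552 m, giving peak height M/(n_e·A·√(4πDt)) = 14/(0.25 × 65 × 9.552) = 0.09019 kg/m³.
(x−vt)²/(4Dt) = (7.2)²/(4 × 0.066 × 110) = 1.785; exp(−1.785) = 0.1678.
C = 0.09019 × 0.1678 = 0.0151 kg/m³.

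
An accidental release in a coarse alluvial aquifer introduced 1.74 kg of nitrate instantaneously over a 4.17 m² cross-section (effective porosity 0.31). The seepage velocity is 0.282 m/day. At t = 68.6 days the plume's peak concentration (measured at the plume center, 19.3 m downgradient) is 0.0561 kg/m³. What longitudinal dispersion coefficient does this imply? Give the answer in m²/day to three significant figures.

0.668 m²/day

At the plume center C_max = M/(n_e·A·√(4πDt)), so D = M²/(4πt·(n_e·A·C_max)²).
n_e·A·C_max = 0.31 × 4.17 × 0.0561 = 0.07252 kg/m.
D = 1.74²/(4π × 68.6 × 0.07252²) = 0.668 m²/day.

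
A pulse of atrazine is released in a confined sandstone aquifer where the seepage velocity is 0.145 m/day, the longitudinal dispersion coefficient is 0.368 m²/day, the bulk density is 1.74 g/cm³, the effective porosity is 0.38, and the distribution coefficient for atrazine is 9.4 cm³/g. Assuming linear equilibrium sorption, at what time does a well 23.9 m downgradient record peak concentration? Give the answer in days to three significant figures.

6530 days

Retardation factor R = 1 + ρ_b·K_d/n = 1 + 1.74 × 9.4/0.38 = 44.04.
Sorption retards both mechanisms: v_R = v/R = 0.003292 m/day, D_R = D/R = 0.008356 m²/day.
Peak time from v_R²t² + 2D_R t − x² = 0: t = (√(D_R² + v_R²x²) − D_R)/v_R².
√(D_R² + v_R²x²) = √(0.008356² + 0.003292² × 23.9²) = 0.07912; v_R² = 1.084e-05.
t = (0.07912 − 0.008356)/1.084e-05 = 6530 days.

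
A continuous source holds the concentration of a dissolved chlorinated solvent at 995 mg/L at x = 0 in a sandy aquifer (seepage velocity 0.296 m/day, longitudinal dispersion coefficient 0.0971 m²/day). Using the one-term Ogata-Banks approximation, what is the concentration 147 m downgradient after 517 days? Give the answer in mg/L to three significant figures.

723 mg/L

For a continuous step input, C/C₀ ≈ ½·erfc((x−vt)/(2√(Dt))).
vt = 0.296 × 517 = 153.032 m and 2√(Dt) = 2√(0.0971 × 517) = 14.17 m.
Argument (x−vt)/(2√(Dt)) = (147 − 153.032)/14.17 = -0.4257; ½·erfc(-0.4257) = 0.7264.
C = 995 × 0.7264 = 723 mg/L.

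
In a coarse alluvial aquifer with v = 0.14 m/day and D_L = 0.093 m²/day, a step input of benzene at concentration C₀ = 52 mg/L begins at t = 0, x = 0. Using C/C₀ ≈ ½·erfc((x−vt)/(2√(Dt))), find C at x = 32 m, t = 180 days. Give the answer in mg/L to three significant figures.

For a continuous step input, C/C₀ ≈ ½·erfc((x−vt)/(2√(Dt))).
vt = 0.14 × 180 = 25.2 m and 2√(Dt) = 2√(0.093 × 180) = 8.183 m.
Argument (x−vt)/(2√(Dt)) = (32 − 25.2)/8.183 = 0.8310; ½·erfc(0.8310) = 0.1200.
C = 52 × 0.1200 = 6.24 mg/L.

6.24 mg/L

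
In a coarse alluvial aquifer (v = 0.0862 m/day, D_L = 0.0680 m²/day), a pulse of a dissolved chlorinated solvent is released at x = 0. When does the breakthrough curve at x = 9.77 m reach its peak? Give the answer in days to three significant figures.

For the 1D instantaneous-source solution, setting ∂C/∂t = 0 at fixed x gives v²t² + 2Dt − x² = 0, so t = (√(D² + v²x²) − D)/v².
√(D² + v²x²) = √(0.0680² + 0.0862² × 9.77²) = 0.8449; v² = 0.00743044.
t = (0.8449 − 0.0680)/0.00743044 = 105 days (vs. the pure-advection estimate x/v = 113 d).

105 days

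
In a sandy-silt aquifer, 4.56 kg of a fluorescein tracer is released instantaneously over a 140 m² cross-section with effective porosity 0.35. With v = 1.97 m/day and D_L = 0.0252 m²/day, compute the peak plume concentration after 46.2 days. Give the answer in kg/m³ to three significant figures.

0.0243 kg/m³

The peak of an instantaneous 1D plume sits at x = vt; there the Gaussian factor is 1 and C_max = M/(n_e·A·√(4πDt)), where n_e·A is the pore area the mass is dissolved in.
√(4πDt) = √(4π × 0.0252 × 46.2) = 3.825 m, so C_max = 4.56/(0.35 × 140 × 3.825) = 0.0243 kg/m³.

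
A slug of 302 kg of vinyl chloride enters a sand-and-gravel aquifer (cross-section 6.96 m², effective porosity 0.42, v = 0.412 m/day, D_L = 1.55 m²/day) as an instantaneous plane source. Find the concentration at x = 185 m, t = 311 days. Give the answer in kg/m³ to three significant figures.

For an instantaneous plane source, C(x,t) = M/(n_e·A·√(4πDt)) · exp(−(x−vt)²/(4Dt)), with n_e·A the pore (flow) area.
Plume center vt = 0.412 × 311 = 128.132 m, so the well at 185 m is 56.868 m downgradient of the peak.
√(4πDt) = 77.83 m, giving peak height M/(n_e·A·√(4πDt)) = 302/(0.42 × 6.96 × 77.83) = 1.327 kg/m³.
(x−vt)²/(4Dt) = (56.868)²/(4 × 1.55 × 311) = 1.677; exp(−1.677) = 0.1869.
C = 1.327 × 0.1869 = 0.248 kg/m³.

0.248 kg/m³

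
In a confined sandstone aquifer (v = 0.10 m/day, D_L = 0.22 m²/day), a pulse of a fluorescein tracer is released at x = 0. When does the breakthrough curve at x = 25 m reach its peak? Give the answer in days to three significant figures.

229 days

For the 1D instantaneous-source solution, setting ∂C/∂t = 0 at fixed x gives v²t² + 2Dt − x² = 0, so t = (√(D² + v²x²) − D)/v².
√(D² + v²x²) = √(0.22² + 0.10² × 25²) = 2.510; v² = 0.01.
t = (2.510 − 0.22)/0.01 = 229 days (vs. the pure-advection estimate x/v = 250 d).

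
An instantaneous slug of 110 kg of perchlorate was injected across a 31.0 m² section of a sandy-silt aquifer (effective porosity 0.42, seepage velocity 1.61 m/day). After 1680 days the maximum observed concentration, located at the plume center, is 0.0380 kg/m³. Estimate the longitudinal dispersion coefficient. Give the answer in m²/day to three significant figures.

2.34 m²/day

At the plume center C_max = M/(n_e·A·√(4πDt)), so D = M²/(4πt·(n_e·A·C_max)²).
n_e·A·C_max = 0.42 × 31.0 × 0.0380 = 0.4948 kg/m.
D = 110²/(4π × 1680 × 0.4948²) = 2.34 m²/day.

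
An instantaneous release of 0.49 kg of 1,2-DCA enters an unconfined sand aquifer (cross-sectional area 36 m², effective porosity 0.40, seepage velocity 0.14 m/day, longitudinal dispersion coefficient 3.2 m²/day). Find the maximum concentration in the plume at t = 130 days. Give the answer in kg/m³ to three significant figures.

0.000471 kg/m³

The peak of an instantaneous 1D plume sits at x = vt; there the Gaussian factor is 1 and C_max = M/(n_e·A·√(4πDt)), where n_e·A is the pore area the mass is dissolved in.
√(4πDt) = √(4π × 3.2 × 130) = 72.30 m, so C_max = 0.49/(0.40 × 36 × 72.30) = 0.000471 kg/m³.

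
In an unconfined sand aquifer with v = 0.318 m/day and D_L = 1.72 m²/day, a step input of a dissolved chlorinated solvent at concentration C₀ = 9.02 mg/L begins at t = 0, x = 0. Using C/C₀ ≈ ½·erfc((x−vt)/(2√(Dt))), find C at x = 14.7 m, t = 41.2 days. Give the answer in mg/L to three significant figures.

For a continuous step input, C/C₀ ≈ ½·erfc((x−vt)/(2√(Dt))).
vt = 0.318 × 41.2 = 13.1016 m and 2√(Dt) = 2√(1.72 × 41.2) = 16.84 m.
Argument (x−vt)/(2√(Dt)) = (14.7 − 13.1016)/16.84 = 0.09492; ½·erfc(0.09492) = 0.4466.
C = 9.02 × 0.4466 = 4.03 mg/L.

4.03 mg/L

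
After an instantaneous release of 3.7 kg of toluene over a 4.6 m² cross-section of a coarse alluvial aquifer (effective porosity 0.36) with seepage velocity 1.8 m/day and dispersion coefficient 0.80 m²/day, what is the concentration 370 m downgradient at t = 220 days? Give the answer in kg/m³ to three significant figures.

0.0182 kg/m³

For an instantaneous plane source, C(x,t) = M/(n_e·A·√(4πDt)) · exp(−(x−vt)²/(4Dt)), with n_e·A the pore (flow) area.
Plume center vt = 1.8 × 220 = 396 m, so the well at 370 m is 26 m upgradient of the peak.
√(4πDt) = 47.03 m, giving peak height M/(n_e·A·√(4πDt)) = 3.7/(0.36 × 4.6 × 47.03) = 0.04751 kg/m³.
(x−vt)²/(4Dt) = (-26)²/(4 × 0.80 × 220) = 0.9602; exp(−0.9602) = 0.3828.
C = 0.04751 × 0.3828 = 0.0182 kg/m³.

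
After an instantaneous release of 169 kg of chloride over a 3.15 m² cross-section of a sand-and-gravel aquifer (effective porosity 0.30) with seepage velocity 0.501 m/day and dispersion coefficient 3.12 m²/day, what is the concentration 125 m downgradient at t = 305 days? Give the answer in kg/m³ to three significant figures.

1.33 kg/m³

For an instantaneous plane source, C(x,t) = M/(n_e·A·√(4πDt)) · exp(−(x−vt)²/(4Dt)), with n_e·A the pore (flow) area.
Plume center vt = 0.501 × 305 = 152.805 m, so the well at 125 m is 27.805 m upgradient of the peak.
√(4πDt) = 109.4 m, giving peak height M/(n_e·A·√(4πDt)) = 169/(0.30 × 3.15 × 109.4) = 1.635 kg/m³.
(x−vt)²/(4Dt) = (-27.805)²/(4 × 3.12 × 305) = 0.2031; exp(−0.2031) = 0.8162.
C = 1.635 × 0.8162 = 1.33 kg/m³.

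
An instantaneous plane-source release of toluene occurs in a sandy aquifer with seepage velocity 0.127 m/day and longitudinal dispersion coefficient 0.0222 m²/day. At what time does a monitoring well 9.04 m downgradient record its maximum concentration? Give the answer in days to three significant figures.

69.8 days

For the 1D instantaneous-source solution, setting ∂C/∂t = 0 at fixed x gives v²t² + 2Dt − x² = 0, so t = (√(D² + v²x²) − D)/v².
√(D² + v²x²) = √(0.0222² + 0.127² × 9.04²) = 1.148; v² = 0.016129.
t = (1.148 − 0.0222)/0.016129 = 69.8 days (vs. the pure-advection estimate x/v = 71.2 d).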